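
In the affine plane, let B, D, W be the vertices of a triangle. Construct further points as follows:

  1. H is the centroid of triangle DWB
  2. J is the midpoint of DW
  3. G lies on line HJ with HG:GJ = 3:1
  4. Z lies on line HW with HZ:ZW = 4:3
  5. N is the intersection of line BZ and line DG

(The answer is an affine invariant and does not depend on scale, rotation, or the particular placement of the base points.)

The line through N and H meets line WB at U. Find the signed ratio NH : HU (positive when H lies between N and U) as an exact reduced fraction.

Set B = (0, 0), D = (1, 0), W = (0, 1); any affine frame gives the same invariant.
1. H is the centroid of triangle DWB ⇒ H = (1/3, 1/3)
2. J is the midpoint of DW ⇒ J = (1/2, 1/2)
3. G lies on line HJ with HG:GJ = 3:1 ⇒ G = (11/24, 11/24)
4. Z lies on line HW with HZ:ZW = 4:3 ⇒ Z = (1/7, 5/7)
5. N is the intersection of line BZ and line DG ⇒ N = (11/76, 55/76)
line NH meets WB at U = (0, 44/43)
H = N + t·(U−N) with t = -43/33, so NH:HU = -43/33:76/33

NH:HU = -43/76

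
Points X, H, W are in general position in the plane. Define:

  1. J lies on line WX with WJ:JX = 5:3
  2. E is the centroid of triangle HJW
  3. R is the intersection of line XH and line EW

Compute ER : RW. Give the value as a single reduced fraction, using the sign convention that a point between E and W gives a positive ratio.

Choose coordinates X = (0, 0), H = (1, 0), W = (0, 1).
1. J lies on line WX with WJ:JX = 5:3 ⇒ J = (0, 3/8)
2. E is the centroid of triangle HJW ⇒ E = (1/3, 11/24)
3. R is the intersection of line XH and line EW ⇒ R = (8/13, 0)
R = E + t·(W−E) with t = -11/13, so ER:RW = t:(1−t) = -11/13:24/13

ER:RW = -11/24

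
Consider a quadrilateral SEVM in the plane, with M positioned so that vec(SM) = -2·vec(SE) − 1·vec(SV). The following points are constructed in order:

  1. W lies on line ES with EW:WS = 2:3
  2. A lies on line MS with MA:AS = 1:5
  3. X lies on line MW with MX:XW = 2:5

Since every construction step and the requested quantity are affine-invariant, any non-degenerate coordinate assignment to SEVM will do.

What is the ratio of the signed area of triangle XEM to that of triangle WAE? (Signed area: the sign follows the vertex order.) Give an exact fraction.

[XEM]:[WAE] = -12/35

Choose coordinates S = (0, 0), E = (1, 0), V = (0, 1), M = (-2, -1).
1. W lies on line ES with EW:WS = 2:3 ⇒ W = (3/5, 0)
2. A lies on line MS with MA:AS = 1:5 ⇒ A = (-5/3, -5/6)
3. X lies on line MW with MX:XW = 2:5 ⇒ X = (-44/35, -5/7)
2·[XEM] = -4/35, 2·[WAE] = 1/3
[XEM]:[WAE] = -4/35:1/3 = -12/35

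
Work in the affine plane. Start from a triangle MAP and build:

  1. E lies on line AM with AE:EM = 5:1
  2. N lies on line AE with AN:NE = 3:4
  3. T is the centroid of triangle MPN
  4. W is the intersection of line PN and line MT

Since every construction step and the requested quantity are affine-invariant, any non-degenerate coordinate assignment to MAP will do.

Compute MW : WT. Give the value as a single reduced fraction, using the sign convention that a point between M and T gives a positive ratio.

MW:WT = -3

Choose coordinates M = (0, 0), A = (1, 0), P = (0, 1).
1. E lies on line AM with AE:EM = 5:1 ⇒ E = (1/6, 0)
2. N lies on line AE with AN:NE = 3:4 ⇒ N = (9/14, 0)
3. T is the centroid of triangle MPN ⇒ T = (3/14, 1/3)
4. W is the intersection of line PN and line MT ⇒ W = (9/28, 1/2)
W = M + t·(T−M) with t = 3/2, so MW:WT = t:(1−t) = 3/2:-1/2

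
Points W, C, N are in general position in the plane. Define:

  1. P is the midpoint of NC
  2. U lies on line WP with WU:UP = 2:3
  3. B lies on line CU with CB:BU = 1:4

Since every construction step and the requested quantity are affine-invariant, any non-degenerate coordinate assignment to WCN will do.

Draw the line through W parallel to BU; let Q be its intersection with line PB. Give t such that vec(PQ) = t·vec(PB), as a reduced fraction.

t = 5/3

Work in coordinates with W = (0, 0), C = (1, 0), N = (0, 1).
1. P is the midpoint of NC ⇒ P = (1/2, 1/2)
2. U lies on line WP with WU:UP = 2:3 ⇒ U = (1/5, 1/5)
3. B lies on line CU with CB:BU = 1:4 ⇒ B = (21/25, 1/25)
through W parallel to BU: direction (-16/25, 4/25); meets PB at Q = (16/15, -4/15)
Q = P + t·(B−P) with t = 5/3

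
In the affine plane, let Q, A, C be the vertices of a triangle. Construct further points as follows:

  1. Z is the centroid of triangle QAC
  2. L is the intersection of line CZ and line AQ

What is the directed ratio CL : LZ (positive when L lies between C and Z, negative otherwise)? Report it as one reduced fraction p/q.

CL:LZ = -3

Assign Q = (0, 0), A = (1, 0), C = (0, 1) — the answer is frame-independent, so this choice is without loss of generality.
1. Z is the centroid of triangle QAC ⇒ Z = (1/3, 1/3)
2. L is the intersection of line CZ and line AQ ⇒ L = (1/2, 0)
L = C + t·(Z−C) with t = 3/2, so CL:LZ = t:(1−t) = 3/2:-1/2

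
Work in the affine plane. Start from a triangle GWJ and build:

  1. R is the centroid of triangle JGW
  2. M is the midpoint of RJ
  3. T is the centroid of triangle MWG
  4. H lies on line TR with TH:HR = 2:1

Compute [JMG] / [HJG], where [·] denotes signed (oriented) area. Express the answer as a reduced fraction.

[JMG]:[HJG] = -9/19

Assign G = (0, 0), W = (1, 0), J = (0, 1) — the answer is frame-independent, so this choice is without loss of generality.
1. R is the centroid of triangle JGW ⇒ R = (1/3, 1/3)
2. M is the midpoint of RJ ⇒ M = (1/6, 2/3)
3. T is the centroid of triangle MWG ⇒ T = (7/18, 2/9)
4. H lies on line TR with TH:HR = 2:1 ⇒ H = (19/54, 8/27)
2·[JMG] = -1/6, 2·[HJG] = 19/54
[JMG]:[HJG] = -1/6:19/54 = -9/19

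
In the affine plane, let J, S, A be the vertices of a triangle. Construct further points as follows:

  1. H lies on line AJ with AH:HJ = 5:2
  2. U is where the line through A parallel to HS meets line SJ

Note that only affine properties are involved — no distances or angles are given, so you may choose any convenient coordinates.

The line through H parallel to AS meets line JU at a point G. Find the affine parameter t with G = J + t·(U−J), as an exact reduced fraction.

t = 4/49

Assign J = (0, 0), S = (1, 0), A = (0, 1) — the answer is frame-independent, so this choice is without loss of generality.
1. H lies on line AJ with AH:HJ = 5:2 ⇒ H = (0, 2/7)
2. U is where the line through A parallel to HS meets line SJ ⇒ U = (7/2, 0)
through H parallel to AS: direction (1, -1); meets JU at G = (2/7, 0)
G = J + t·(U−J) with t = 4/49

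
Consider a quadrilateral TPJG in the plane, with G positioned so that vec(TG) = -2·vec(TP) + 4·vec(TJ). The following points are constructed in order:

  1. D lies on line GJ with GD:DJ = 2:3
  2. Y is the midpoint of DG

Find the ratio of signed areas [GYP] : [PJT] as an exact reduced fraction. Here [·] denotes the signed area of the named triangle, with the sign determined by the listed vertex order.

[GYP]:[PJT] = 1/5

Assign T = (0, 0), P = (1, 0), J = (0, 1), G = (-2, 4) — the answer is frame-independent, so this choice is without loss of generality.
1. D lies on line GJ with GD:DJ = 2:3 ⇒ D = (-6/5, 14/5)
2. Y is the midpoint of DG ⇒ Y = (-8/5, 17/5)
2·[GYP] = 1/5, 2·[PJT] = 1
[GYP]:[PJT] = 1/5:1 = 1/5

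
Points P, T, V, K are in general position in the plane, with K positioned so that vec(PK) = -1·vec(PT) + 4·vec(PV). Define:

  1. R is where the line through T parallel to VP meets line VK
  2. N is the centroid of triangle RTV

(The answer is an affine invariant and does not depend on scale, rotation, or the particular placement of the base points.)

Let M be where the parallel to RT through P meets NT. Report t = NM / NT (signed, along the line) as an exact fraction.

Assign P = (0, 0), T = (1, 0), V = (0, 1), K = (-1, 4) — the answer is frame-independent, so this choice is without loss of generality.
1. R is where the line through T parallel to VP meets line VK ⇒ R = (1, -2)
2. N is the centroid of triangle RTV ⇒ N = (2/3, -1/3)
through P parallel to RT: direction (0, 2); meets NT at M = (0, -1)
M = N + t·(T−N) with t = -2

t = -2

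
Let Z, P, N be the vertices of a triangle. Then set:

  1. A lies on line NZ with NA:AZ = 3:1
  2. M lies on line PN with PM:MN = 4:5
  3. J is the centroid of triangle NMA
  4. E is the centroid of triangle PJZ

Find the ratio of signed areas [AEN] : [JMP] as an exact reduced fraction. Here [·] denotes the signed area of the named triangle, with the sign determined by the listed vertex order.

[AEN]:[JMP] = -8/3

Set Z = (0, 0), P = (1, 0), N = (0, 1); any affine frame gives the same invariant.
1. A lies on line NZ with NA:AZ = 3:1 ⇒ A = (0, 1/4)
2. M lies on line PN with PM:MN = 4:5 ⇒ M = (5/9, 4/9)
3. J is the centroid of triangle NMA ⇒ J = (5/27, 61/108)
4. E is the centroid of triangle PJZ ⇒ E = (32/81, 61/324)
2·[AEN] = 8/27, 2·[JMP] = -1/9
[AEN]:[JMP] = 8/27:-1/9 = -8/3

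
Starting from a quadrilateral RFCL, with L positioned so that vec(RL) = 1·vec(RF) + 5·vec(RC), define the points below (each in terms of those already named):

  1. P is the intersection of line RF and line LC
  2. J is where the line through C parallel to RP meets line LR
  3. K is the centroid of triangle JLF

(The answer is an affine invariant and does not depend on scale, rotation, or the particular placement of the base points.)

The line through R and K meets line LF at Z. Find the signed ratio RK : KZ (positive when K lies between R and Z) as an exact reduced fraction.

RK:KZ = 11/4

Work in coordinates with R = (0, 0), F = (1, 0), C = (0, 1), L = (1, 5).
1. P is the intersection of line RF and line LC ⇒ P = (-1/4, 0)
2. J is where the line through C parallel to RP meets line LR ⇒ J = (1/5, 1)
3. K is the centroid of triangle JLF ⇒ K = (11/15, 2)
line RK meets LF at Z = (1, 30/11)
K = R + t·(Z−R) with t = 11/15, so RK:KZ = 11/15:4/15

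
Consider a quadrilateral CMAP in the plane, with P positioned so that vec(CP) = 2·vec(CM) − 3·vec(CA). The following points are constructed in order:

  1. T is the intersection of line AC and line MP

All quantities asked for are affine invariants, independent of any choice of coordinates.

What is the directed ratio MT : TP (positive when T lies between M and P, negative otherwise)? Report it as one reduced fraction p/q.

Work in coordinates with C = (0, 0), M = (1, 0), A = (0, 1), P = (2, -3).
1. T is the intersection of line AC and line MP ⇒ T = (0, 3)
T = M + t·(P−M) with t = -1, so MT:TP = t:(1−t) = -1:2

MT:TP = -1/2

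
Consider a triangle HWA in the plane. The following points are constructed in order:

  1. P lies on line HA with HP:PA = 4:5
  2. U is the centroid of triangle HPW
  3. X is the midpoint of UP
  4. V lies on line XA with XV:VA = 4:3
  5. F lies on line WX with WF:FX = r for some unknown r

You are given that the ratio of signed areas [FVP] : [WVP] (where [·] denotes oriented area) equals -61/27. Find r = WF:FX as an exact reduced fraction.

Choose coordinates H = (0, 0), W = (1, 0), A = (0, 1).
1. P lies on line HA with HP:PA = 4:5 ⇒ P = (0, 4/9)
2. U is the centroid of triangle HPW ⇒ U = (1/3, 4/27)
3. X is the midpoint of UP ⇒ X = (1/6, 8/27)
4. V lies on line XA with XV:VA = 4:3 ⇒ V = (1/14, 44/63)
5. With WF:FX = r, write λ = r/(r+1) so F = W + λ·(X−W); F is affine-linear in λ
Every point depending on F is an affine combination of F and λ-independent points, so each such coordinate is linear in λ; the λ² term in each signed area is a multiple of (X−W)×(X−W) = 0, so 2·[FVP] and 2·[WVP] are each linear in λ. Evaluating at λ=0 and λ=1:
  2·[FVP] = -44/189·λ + 2/7,   2·[WVP] = 2/7
So [FVP]:[WVP] = (-44/189·λ + 2/7) / (2/7). Setting this equal to -61/27:
  -44/189·λ + 2/7 = -61/27·(2/7)  ⇒  λ = 4
Then r = λ/(1−λ) = (4)/(-3) = -4/3. Check: with r = -4/3, F = (-7/3, 32/27) and [FVP]:[WVP] = -61/27 as required.

r = -4/3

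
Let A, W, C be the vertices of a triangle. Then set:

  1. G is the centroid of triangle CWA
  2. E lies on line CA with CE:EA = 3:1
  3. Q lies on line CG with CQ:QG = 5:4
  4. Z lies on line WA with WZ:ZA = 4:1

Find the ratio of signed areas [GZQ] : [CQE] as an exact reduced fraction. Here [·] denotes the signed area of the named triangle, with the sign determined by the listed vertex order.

Work in coordinates with A = (0, 0), W = (1, 0), C = (0, 1).
1. G is the centroid of triangle CWA ⇒ G = (1/3, 1/3)
2. E lies on line CA with CE:EA = 3:1 ⇒ E = (0, 1/4)
3. Q lies on line CG with CQ:QG = 5:4 ⇒ Q = (5/27, 17/27)
4. Z lies on line WA with WZ:ZA = 4:1 ⇒ Z = (1/5, 0)
2·[GZQ] = -4/45, 2·[CQE] = -5/36
[GZQ]:[CQE] = -4/45:-5/36 = 16/25

[GZQ]:[CQE] = 16/25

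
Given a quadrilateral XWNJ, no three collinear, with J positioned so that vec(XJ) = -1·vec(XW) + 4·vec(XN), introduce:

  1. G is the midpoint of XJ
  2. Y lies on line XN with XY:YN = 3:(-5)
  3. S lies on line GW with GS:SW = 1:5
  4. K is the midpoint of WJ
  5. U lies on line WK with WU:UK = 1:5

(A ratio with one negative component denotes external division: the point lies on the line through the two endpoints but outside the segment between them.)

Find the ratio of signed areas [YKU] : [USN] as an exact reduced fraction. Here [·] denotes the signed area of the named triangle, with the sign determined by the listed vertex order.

Choose coordinates X = (0, 0), W = (1, 0), N = (0, 1), J = (-1, 4).
1. G is the midpoint of XJ ⇒ G = (-1/2, 2)
2. Y lies on line XN with XY:YN = 3:(-5) ⇒ Y = (0, -3/2)
3. S lies on line GW with GS:SW = 1:5 ⇒ S = (-1/4, 5/3)
4. K is the midpoint of WJ ⇒ K = (0, 2)
5. U lies on line WK with WU:UK = 1:5 ⇒ U = (5/6, 1/3)
2·[YKU] = -35/12, 2·[USN] = 7/18
[YKU]:[USN] = -35/12:7/18 = -15/2

[YKU]:[USN] = -15/2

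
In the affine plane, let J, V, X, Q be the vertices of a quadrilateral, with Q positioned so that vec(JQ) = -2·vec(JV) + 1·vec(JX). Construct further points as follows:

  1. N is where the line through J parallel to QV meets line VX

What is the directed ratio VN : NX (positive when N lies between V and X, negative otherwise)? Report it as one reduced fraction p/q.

VN:NX = -1/3

Choose coordinates J = (0, 0), V = (1, 0), X = (0, 1), Q = (-2, 1).
1. N is where the line through J parallel to QV meets line VX ⇒ N = (3/2, -1/2)
N = V + t·(X−V) with t = -1/2, so VN:NX = t:(1−t) = -1/2:3/2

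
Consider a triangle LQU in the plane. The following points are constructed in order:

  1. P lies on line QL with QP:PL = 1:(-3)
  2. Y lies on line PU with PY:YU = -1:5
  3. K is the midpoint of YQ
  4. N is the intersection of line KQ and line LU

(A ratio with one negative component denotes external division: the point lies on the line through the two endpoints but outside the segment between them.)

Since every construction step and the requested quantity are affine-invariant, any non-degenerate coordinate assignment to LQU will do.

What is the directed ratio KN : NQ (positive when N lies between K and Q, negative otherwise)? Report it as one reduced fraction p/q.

KN:NQ = -23/16

Assign L = (0, 0), Q = (1, 0), U = (0, 1) — the answer is frame-independent, so this choice is without loss of generality.
1. P lies on line QL with QP:PL = 1:(-3) ⇒ P = (3/2, 0)
2. Y lies on line PU with PY:YU = -1:5 ⇒ Y = (15/8, -1/4)
3. K is the midpoint of YQ ⇒ K = (23/16, -1/8)
4. N is the intersection of line KQ and line LU ⇒ N = (0, 2/7)
N = K + t·(Q−K) with t = 23/7, so KN:NQ = t:(1−t) = 23/7:-16/7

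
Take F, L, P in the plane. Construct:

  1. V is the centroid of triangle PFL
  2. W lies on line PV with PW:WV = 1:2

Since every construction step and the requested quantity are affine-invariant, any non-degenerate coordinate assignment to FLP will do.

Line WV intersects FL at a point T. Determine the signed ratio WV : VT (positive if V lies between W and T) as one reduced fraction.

WV:VT = 4/3

Assign F = (0, 0), L = (1, 0), P = (0, 1) — the answer is frame-independent, so this choice is without loss of generality.
1. V is the centroid of triangle PFL ⇒ V = (1/3, 1/3)
2. W lies on line PV with PW:WV = 1:2 ⇒ W = (1/9, 7/9)
line WV meets FL at T = (1/2, 0)
V = W + t·(T−W) with t = 4/7, so WV:VT = 4/7:3/7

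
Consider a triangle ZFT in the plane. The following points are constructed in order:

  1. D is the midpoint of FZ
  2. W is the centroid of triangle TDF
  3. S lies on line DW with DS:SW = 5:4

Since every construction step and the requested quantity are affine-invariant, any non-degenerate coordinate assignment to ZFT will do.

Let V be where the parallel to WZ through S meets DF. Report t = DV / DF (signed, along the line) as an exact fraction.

t = -5/9

Set Z = (0, 0), F = (1, 0), T = (0, 1); any affine frame gives the same invariant.
1. D is the midpoint of FZ ⇒ D = (1/2, 0)
2. W is the centroid of triangle TDF ⇒ W = (1/2, 1/3)
3. S lies on line DW with DS:SW = 5:4 ⇒ S = (1/2, 5/27)
through S parallel to WZ: direction (-1/2, -1/3); meets DF at V = (2/9, 0)
V = D + t·(F−D) with t = -5/9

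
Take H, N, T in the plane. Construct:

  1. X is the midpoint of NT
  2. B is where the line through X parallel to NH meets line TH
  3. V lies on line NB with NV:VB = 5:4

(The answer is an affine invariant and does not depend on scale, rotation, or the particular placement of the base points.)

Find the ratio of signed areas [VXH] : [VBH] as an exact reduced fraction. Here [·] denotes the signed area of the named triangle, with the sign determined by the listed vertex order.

Choose coordinates H = (0, 0), N = (1, 0), T = (0, 1).
1. X is the midpoint of NT ⇒ X = (1/2, 1/2)
2. B is where the line through X parallel to NH meets line TH ⇒ B = (0, 1/2)
3. V lies on line NB with NV:VB = 5:4 ⇒ V = (4/9, 5/18)
2·[VXH] = 1/12, 2·[VBH] = 2/9
[VXH]:[VBH] = 1/12:2/9 = 3/8

[VXH]:[VBH] = 3/8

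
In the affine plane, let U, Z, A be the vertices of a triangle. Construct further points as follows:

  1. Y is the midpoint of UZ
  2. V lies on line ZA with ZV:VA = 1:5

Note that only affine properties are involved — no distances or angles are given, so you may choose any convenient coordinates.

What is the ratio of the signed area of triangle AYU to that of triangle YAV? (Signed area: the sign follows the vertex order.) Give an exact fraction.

[AYU]:[YAV] = 6/5

Work in coordinates with U = (0, 0), Z = (1, 0), A = (0, 1).
1. Y is the midpoint of UZ ⇒ Y = (1/2, 0)
2. V lies on line ZA with ZV:VA = 1:5 ⇒ V = (5/6, 1/6)
2·[AYU] = -1/2, 2·[YAV] = -5/12
[AYU]:[YAV] = -1/2:-5/12 = 6/5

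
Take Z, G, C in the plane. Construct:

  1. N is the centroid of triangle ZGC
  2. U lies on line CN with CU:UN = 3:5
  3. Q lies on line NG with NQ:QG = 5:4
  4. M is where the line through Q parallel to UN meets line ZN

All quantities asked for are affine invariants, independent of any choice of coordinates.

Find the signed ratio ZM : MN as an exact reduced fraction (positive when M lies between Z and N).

ZM:MN = -14/5

Set Z = (0, 0), G = (1, 0), C = (0, 1); any affine frame gives the same invariant.
1. N is the centroid of triangle ZGC ⇒ N = (1/3, 1/3)
2. U lies on line CN with CU:UN = 3:5 ⇒ U = (1/8, 3/4)
3. Q lies on line NG with NQ:QG = 5:4 ⇒ Q = (19/27, 4/27)
4. M is where the line through Q parallel to UN meets line ZN ⇒ M = (14/27, 14/27)
M = Z + t·(N−Z) with t = 14/9, so ZM:MN = t:(1−t) = 14/9:-5/9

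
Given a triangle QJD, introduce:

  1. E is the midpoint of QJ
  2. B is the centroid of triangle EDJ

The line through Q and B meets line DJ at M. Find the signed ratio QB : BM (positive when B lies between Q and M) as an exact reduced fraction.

QB:BM = 5

Assign Q = (0, 0), J = (1, 0), D = (0, 1) — the answer is frame-independent, so this choice is without loss of generality.
1. E is the midpoint of QJ ⇒ E = (1/2, 0)
2. B is the centroid of triangle EDJ ⇒ B = (1/2, 1/3)
line QB meets DJ at M = (3/5, 2/5)
B = Q + t·(M−Q) with t = 5/6, so QB:BM = 5/6:1/6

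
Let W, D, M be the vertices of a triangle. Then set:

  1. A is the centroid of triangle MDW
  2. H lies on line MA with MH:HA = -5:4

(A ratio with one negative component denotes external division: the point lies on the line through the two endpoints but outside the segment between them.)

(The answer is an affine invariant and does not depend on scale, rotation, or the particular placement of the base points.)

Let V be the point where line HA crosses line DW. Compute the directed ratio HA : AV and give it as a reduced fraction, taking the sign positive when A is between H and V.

HA:AV = -8

Assign W = (0, 0), D = (1, 0), M = (0, 1) — the answer is frame-independent, so this choice is without loss of generality.
1. A is the centroid of triangle MDW ⇒ A = (1/3, 1/3)
2. H lies on line MA with MH:HA = -5:4 ⇒ H = (5/3, -7/3)
line HA meets DW at V = (1/2, 0)
A = H + t·(V−H) with t = 8/7, so HA:AV = 8/7:-1/7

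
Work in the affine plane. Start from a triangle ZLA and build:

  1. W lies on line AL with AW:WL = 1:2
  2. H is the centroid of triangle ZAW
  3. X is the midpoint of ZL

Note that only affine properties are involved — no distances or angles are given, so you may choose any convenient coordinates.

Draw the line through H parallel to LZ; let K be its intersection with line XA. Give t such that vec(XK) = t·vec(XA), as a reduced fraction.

Choose coordinates Z = (0, 0), L = (1, 0), A = (0, 1).
1. W lies on line AL with AW:WL = 1:2 ⇒ W = (1/3, 2/3)
2. H is the centroid of triangle ZAW ⇒ H = (1/9, 5/9)
3. X is the midpoint of ZL ⇒ X = (1/2, 0)
through H parallel to LZ: direction (-1, 0); meets XA at K = (2/9, 5/9)
K = X + t·(A−X) with t = 5/9

t = 5/9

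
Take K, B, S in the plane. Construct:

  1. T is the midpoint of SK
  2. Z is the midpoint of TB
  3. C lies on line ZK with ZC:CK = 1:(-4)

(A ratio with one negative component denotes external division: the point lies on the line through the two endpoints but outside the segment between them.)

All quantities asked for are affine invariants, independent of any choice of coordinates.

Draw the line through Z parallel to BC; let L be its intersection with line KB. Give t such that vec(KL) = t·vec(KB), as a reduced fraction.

Set K = (0, 0), B = (1, 0), S = (0, 1); any affine frame gives the same invariant.
1. T is the midpoint of SK ⇒ T = (0, 1/2)
2. Z is the midpoint of TB ⇒ Z = (1/2, 1/4)
3. C lies on line ZK with ZC:CK = 1:(-4) ⇒ C = (2/3, 1/3)
through Z parallel to BC: direction (-1/3, 1/3); meets KB at L = (3/4, 0)
L = K + t·(B−K) with t = 3/4

t = 3/4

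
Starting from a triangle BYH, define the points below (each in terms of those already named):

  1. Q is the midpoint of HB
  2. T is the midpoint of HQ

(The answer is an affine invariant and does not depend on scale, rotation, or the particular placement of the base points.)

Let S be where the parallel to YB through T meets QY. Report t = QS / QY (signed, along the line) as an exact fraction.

Set B = (0, 0), Y = (1, 0), H = (0, 1); any affine frame gives the same invariant.
1. Q is the midpoint of HB ⇒ Q = (0, 1/2)
2. T is the midpoint of HQ ⇒ T = (0, 3/4)
through T parallel to YB: direction (-1, 0); meets QY at S = (-1/2, 3/4)
S = Q + t·(Y−Q) with t = -1/2

t = -1/2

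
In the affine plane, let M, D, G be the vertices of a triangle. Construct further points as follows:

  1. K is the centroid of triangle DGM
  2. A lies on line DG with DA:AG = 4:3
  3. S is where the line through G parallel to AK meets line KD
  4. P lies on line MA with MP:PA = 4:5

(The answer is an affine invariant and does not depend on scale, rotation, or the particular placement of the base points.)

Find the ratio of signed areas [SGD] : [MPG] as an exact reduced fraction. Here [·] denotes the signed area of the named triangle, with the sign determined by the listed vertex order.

[SGD]:[MPG] = -49/16

Assign M = (0, 0), D = (1, 0), G = (0, 1) — the answer is frame-independent, so this choice is without loss of generality.
1. K is the centroid of triangle DGM ⇒ K = (1/3, 1/3)
2. A lies on line DG with DA:AG = 4:3 ⇒ A = (3/7, 4/7)
3. S is where the line through G parallel to AK meets line KD ⇒ S = (-1/6, 7/12)
4. P lies on line MA with MP:PA = 4:5 ⇒ P = (4/21, 16/63)
2·[SGD] = -7/12, 2·[MPG] = 4/21
[SGD]:[MPG] = -7/12:4/21 = -49/16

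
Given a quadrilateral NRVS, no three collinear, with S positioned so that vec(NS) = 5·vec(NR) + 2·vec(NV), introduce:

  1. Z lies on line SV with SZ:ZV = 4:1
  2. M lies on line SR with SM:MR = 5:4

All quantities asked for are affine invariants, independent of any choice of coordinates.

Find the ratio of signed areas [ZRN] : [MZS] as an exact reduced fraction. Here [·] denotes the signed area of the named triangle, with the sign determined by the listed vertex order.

Choose coordinates N = (0, 0), R = (1, 0), V = (0, 1), S = (5, 2).
1. Z lies on line SV with SZ:ZV = 4:1 ⇒ Z = (1, 6/5)
2. M lies on line SR with SM:MR = 5:4 ⇒ M = (25/9, 8/9)
2·[ZRN] = -6/5, 2·[MZS] = -8/3
[ZRN]:[MZS] = -6/5:-8/3 = 9/20

[ZRN]:[MZS] = 9/20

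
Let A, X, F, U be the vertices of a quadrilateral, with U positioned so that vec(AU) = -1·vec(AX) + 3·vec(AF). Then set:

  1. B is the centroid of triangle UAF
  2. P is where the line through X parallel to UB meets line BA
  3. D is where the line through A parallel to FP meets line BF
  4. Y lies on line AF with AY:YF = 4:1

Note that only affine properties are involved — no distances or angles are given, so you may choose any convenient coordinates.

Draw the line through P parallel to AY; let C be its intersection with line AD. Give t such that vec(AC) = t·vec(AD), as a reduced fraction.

t = 4

Assign A = (0, 0), X = (1, 0), F = (0, 1), U = (-1, 3) — the answer is frame-independent, so this choice is without loss of generality.
1. B is the centroid of triangle UAF ⇒ B = (-1/3, 4/3)
2. P is where the line through X parallel to UB meets line BA ⇒ P = (-5/3, 20/3)
3. D is where the line through A parallel to FP meets line BF ⇒ D = (-5/12, 17/12)
4. Y lies on line AF with AY:YF = 4:1 ⇒ Y = (0, 4/5)
through P parallel to AY: direction (0, 4/5); meets AD at C = (-5/3, 17/3)
C = A + t·(D−A) with t = 4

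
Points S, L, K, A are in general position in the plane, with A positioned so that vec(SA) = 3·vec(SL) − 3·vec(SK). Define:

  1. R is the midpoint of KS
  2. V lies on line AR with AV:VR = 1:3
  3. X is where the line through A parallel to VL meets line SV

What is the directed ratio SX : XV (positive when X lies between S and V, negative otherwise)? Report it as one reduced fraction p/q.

SX:XV = -21/4

Work in coordinates with S = (0, 0), L = (1, 0), K = (0, 1), A = (3, -3).
1. R is the midpoint of KS ⇒ R = (0, 1/2)
2. V lies on line AR with AV:VR = 1:3 ⇒ V = (9/4, -17/8)
3. X is where the line through A parallel to VL meets line SV ⇒ X = (189/68, -21/8)
X = S + t·(V−S) with t = 21/17, so SX:XV = t:(1−t) = 21/17:-4/17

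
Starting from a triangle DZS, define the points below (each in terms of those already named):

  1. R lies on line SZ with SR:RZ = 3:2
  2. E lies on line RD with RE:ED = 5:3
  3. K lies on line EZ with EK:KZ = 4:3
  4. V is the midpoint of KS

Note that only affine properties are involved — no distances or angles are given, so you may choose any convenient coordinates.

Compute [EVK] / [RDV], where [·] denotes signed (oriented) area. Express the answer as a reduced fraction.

Choose coordinates D = (0, 0), Z = (1, 0), S = (0, 1).
1. R lies on line SZ with SR:RZ = 3:2 ⇒ R = (3/5, 2/5)
2. E lies on line RD with RE:ED = 5:3 ⇒ E = (9/40, 3/20)
3. K lies on line EZ with EK:KZ = 4:3 ⇒ K = (187/280, 9/140)
4. V is the midpoint of KS ⇒ V = (187/560, 149/280)
2·[EVK] = -5/28, 2·[RDV] = -13/70
[EVK]:[RDV] = -5/28:-13/70 = 25/26

[EVK]:[RDV] = 25/26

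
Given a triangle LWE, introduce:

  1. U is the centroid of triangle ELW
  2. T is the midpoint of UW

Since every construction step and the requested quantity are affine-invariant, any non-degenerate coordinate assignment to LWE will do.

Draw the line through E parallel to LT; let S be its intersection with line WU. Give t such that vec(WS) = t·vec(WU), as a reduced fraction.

t = 5/2

Assign L = (0, 0), W = (1, 0), E = (0, 1) — the answer is frame-independent, so this choice is without loss of generality.
1. U is the centroid of triangle ELW ⇒ U = (1/3, 1/3)
2. T is the midpoint of UW ⇒ T = (2/3, 1/6)
through E parallel to LT: direction (2/3, 1/6); meets WU at S = (-2/3, 5/6)
S = W + t·(U−W) with t = 5/2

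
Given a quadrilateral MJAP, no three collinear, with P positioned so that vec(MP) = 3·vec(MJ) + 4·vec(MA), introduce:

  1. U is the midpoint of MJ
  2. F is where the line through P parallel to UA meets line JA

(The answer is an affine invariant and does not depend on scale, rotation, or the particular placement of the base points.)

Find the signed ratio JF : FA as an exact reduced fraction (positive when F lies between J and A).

JF:FA = -8/9

Assign M = (0, 0), J = (1, 0), A = (0, 1), P = (3, 4) — the answer is frame-independent, so this choice is without loss of generality.
1. U is the midpoint of MJ ⇒ U = (1/2, 0)
2. F is where the line through P parallel to UA meets line JA ⇒ F = (9, -8)
F = J + t·(A−J) with t = -8, so JF:FA = t:(1−t) = -8:9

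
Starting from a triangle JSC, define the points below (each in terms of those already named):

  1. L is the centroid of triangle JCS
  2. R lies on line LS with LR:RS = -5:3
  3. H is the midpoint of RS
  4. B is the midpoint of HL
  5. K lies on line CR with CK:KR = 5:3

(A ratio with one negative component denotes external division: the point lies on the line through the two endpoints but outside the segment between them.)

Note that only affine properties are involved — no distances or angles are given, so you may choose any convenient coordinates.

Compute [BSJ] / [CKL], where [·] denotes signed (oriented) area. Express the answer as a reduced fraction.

Assign J = (0, 0), S = (1, 0), C = (0, 1) — the answer is frame-independent, so this choice is without loss of generality.
1. L is the centroid of triangle JCS ⇒ L = (1/3, 1/3)
2. R lies on line LS with LR:RS = -5:3 ⇒ R = (2, -1/2)
3. H is the midpoint of RS ⇒ H = (3/2, -1/4)
4. B is the midpoint of HL ⇒ B = (11/12, 1/24)
5. K lies on line CR with CK:KR = 5:3 ⇒ K = (5/4, 1/16)
2·[BSJ] = -1/24, 2·[CKL] = -25/48
[BSJ]:[CKL] = -1/24:-25/48 = 2/25

[BSJ]:[CKL] = 2/25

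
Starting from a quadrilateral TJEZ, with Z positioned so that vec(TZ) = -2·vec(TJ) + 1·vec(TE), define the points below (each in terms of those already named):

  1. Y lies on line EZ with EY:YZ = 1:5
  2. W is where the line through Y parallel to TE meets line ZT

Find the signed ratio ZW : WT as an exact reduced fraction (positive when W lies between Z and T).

ZW:WT = 5

Set T = (0, 0), J = (1, 0), E = (0, 1), Z = (-2, 1); any affine frame gives the same invariant.
1. Y lies on line EZ with EY:YZ = 1:5 ⇒ Y = (-1/3, 1)
2. W is where the line through Y parallel to TE meets line ZT ⇒ W = (-1/3, 1/6)
W = Z + t·(T−Z) with t = 5/6, so ZW:WT = t:(1−t) = 5/6:1/6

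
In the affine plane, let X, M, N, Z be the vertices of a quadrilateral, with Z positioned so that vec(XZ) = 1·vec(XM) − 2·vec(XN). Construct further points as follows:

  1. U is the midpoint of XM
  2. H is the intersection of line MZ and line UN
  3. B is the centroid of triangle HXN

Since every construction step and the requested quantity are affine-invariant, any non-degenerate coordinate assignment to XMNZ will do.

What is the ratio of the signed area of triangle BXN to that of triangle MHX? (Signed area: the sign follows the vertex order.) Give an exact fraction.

[BXN]:[MHX] = 1/3

Assign X = (0, 0), M = (1, 0), N = (0, 1), Z = (1, -2) — the answer is frame-independent, so this choice is without loss of generality.
1. U is the midpoint of XM ⇒ U = (1/2, 0)
2. H is the intersection of line MZ and line UN ⇒ H = (1, -1)
3. B is the centroid of triangle HXN ⇒ B = (1/3, 0)
2·[BXN] = -1/3, 2·[MHX] = -1
[BXN]:[MHX] = -1/3:-1 = 1/3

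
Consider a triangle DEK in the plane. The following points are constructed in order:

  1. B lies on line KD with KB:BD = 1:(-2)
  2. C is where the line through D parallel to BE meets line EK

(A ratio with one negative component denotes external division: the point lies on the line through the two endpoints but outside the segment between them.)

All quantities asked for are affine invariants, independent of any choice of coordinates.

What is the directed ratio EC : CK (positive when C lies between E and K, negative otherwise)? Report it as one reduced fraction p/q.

Choose coordinates D = (0, 0), E = (1, 0), K = (0, 1).
1. B lies on line KD with KB:BD = 1:(-2) ⇒ B = (0, 2)
2. C is where the line through D parallel to BE meets line EK ⇒ C = (-1, 2)
C = E + t·(K−E) with t = 2, so EC:CK = t:(1−t) = 2:-1

EC:CK = -2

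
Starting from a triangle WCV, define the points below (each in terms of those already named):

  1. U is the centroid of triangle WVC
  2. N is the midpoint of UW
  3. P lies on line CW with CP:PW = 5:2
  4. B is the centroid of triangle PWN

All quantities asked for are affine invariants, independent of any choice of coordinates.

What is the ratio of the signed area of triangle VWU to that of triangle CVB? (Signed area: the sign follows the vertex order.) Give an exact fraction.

Set W = (0, 0), C = (1, 0), V = (0, 1); any affine frame gives the same invariant.
1. U is the centroid of triangle WVC ⇒ U = (1/3, 1/3)
2. N is the midpoint of UW ⇒ N = (1/6, 1/6)
3. P lies on line CW with CP:PW = 5:2 ⇒ P = (2/7, 0)
4. B is the centroid of triangle PWN ⇒ B = (19/126, 1/18)
2·[VWU] = 1/3, 2·[CVB] = 50/63
[VWU]:[CVB] = 1/3:50/63 = 21/50

[VWU]:[CVB] = 21/50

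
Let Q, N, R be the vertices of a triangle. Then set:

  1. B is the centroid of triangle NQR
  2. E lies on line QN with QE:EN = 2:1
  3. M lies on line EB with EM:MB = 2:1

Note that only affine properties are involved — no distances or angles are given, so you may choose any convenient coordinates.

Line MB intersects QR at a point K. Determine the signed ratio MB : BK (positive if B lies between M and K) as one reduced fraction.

Choose coordinates Q = (0, 0), N = (1, 0), R = (0, 1).
1. B is the centroid of triangle NQR ⇒ B = (1/3, 1/3)
2. E lies on line QN with QE:EN = 2:1 ⇒ E = (2/3, 0)
3. M lies on line EB with EM:MB = 2:1 ⇒ M = (4/9, 2/9)
line MB meets QR at K = (0, 2/3)
B = M + t·(K−M) with t = 1/4, so MB:BK = 1/4:3/4

MB:BK = 1/3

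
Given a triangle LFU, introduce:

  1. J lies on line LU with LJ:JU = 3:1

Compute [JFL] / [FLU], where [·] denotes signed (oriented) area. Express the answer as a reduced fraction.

Assign L = (0, 0), F = (1, 0), U = (0, 1) — the answer is frame-independent, so this choice is without loss of generality.
1. J lies on line LU with LJ:JU = 3:1 ⇒ J = (0, 3/4)
2·[JFL] = -3/4, 2·[FLU] = -1
[JFL]:[FLU] = -3/4:-1 = 3/4

[JFL]:[FLU] = 3/4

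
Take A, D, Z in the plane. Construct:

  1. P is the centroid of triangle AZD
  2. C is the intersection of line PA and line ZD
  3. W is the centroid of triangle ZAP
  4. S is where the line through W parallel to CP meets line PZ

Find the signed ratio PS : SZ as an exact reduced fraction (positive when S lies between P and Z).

PS:SZ = 1/2

Choose coordinates A = (0, 0), D = (1, 0), Z = (0, 1).
1. P is the centroid of triangle AZD ⇒ P = (1/3, 1/3)
2. C is the intersection of line PA and line ZD ⇒ C = (1/2, 1/2)
3. W is the centroid of triangle ZAP ⇒ W = (1/9, 4/9)
4. S is where the line through W parallel to CP meets line PZ ⇒ S = (2/9, 5/9)
S = P + t·(Z−P) with t = 1/3, so PS:SZ = t:(1−t) = 1/3:2/3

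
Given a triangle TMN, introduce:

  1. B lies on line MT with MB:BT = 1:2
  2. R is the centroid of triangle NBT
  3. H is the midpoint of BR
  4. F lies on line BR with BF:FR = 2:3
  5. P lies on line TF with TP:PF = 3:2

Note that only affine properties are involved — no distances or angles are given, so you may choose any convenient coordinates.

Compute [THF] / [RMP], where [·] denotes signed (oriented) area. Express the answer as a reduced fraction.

[THF]:[RMP] = 5/39

Assign T = (0, 0), M = (1, 0), N = (0, 1) — the answer is frame-independent, so this choice is without loss of generality.
1. B lies on line MT with MB:BT = 1:2 ⇒ B = (2/3, 0)
2. R is the centroid of triangle NBT ⇒ R = (2/9, 1/3)
3. H is the midpoint of BR ⇒ H = (4/9, 1/6)
4. F lies on line BR with BF:FR = 2:3 ⇒ F = (22/45, 2/15)
5. P lies on line TF with TP:PF = 3:2 ⇒ P = (22/75, 2/25)
2·[THF] = -1/45, 2·[RMP] = -13/75
[THF]:[RMP] = -1/45:-13/75 = 5/39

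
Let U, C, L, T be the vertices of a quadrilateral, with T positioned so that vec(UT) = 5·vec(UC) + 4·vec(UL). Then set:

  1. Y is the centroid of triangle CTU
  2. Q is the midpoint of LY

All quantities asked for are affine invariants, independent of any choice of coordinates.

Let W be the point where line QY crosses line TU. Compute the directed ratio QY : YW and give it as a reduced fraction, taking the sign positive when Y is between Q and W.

QY:YW = -19/8

Work in coordinates with U = (0, 0), C = (1, 0), L = (0, 1), T = (5, 4).
1. Y is the centroid of triangle CTU ⇒ Y = (2, 4/3)
2. Q is the midpoint of LY ⇒ Q = (1, 7/6)
line QY meets TU at W = (30/19, 24/19)
Y = Q + t·(W−Q) with t = 19/11, so QY:YW = 19/11:-8/11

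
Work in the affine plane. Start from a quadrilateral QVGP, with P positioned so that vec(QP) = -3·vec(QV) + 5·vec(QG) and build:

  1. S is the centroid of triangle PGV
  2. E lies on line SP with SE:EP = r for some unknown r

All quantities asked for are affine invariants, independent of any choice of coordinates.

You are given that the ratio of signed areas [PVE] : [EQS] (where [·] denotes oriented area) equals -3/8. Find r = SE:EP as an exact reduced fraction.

r = 1/3

Set Q = (0, 0), V = (1, 0), G = (0, 1), P = (-3, 5); any affine frame gives the same invariant.
1. S is the centroid of triangle PGV ⇒ S = (-2/3, 2)
2. With SE:EP = r, write λ = r/(r+1) so E = S + λ·(P−S); E is affine-linear in λ
Every point depending on E is an affine combination of E and λ-independent points, so each such coordinate is linear in λ; the λ² term in each signed area is a multiple of (P−S)×(P−S) = 0, so 2·[PVE] and 2·[EQS] are each linear in λ. Evaluating at λ=0 and λ=1:
  2·[PVE] = 1/3·λ − 1/3,   2·[EQS] = 8/3·λ
So [PVE]:[EQS] = (1/3·λ − 1/3) / (8/3·λ). Setting this equal to -3/8:
  1/3·λ − 1/3 = -3/8·(8/3·λ)  ⇒  λ = 1/4
Then r = λ/(1−λ) = (1/4)/(3/4) = 1/3. Check: with r = 1/3, E = (-5/4, 11/4) and [PVE]:[EQS] = -3/8 as required.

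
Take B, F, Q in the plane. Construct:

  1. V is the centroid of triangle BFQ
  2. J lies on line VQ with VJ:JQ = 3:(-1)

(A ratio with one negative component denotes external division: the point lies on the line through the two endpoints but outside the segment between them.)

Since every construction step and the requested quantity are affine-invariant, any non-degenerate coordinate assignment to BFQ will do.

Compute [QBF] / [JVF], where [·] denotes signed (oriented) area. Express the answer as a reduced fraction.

[QBF]:[JVF] = 2

Choose coordinates B = (0, 0), F = (1, 0), Q = (0, 1).
1. V is the centroid of triangle BFQ ⇒ V = (1/3, 1/3)
2. J lies on line VQ with VJ:JQ = 3:(-1) ⇒ J = (-1/6, 4/3)
2·[QBF] = 1, 2·[JVF] = 1/2
[QBF]:[JVF] = 1:1/2 = 2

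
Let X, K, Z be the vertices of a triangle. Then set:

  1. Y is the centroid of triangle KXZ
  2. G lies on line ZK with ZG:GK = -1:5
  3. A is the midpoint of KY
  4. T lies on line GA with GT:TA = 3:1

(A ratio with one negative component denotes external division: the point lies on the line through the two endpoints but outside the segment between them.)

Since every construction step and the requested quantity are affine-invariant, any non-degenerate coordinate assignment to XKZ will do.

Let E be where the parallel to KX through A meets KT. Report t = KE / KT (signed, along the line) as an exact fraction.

t = 8/21

Set X = (0, 0), K = (1, 0), Z = (0, 1); any affine frame gives the same invariant.
1. Y is the centroid of triangle KXZ ⇒ Y = (1/3, 1/3)
2. G lies on line ZK with ZG:GK = -1:5 ⇒ G = (-1/4, 5/4)
3. A is the midpoint of KY ⇒ A = (2/3, 1/6)
4. T lies on line GA with GT:TA = 3:1 ⇒ T = (7/16, 7/16)
through A parallel to KX: direction (-1, 0); meets KT at E = (11/14, 1/6)
E = K + t·(T−K) with t = 8/21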